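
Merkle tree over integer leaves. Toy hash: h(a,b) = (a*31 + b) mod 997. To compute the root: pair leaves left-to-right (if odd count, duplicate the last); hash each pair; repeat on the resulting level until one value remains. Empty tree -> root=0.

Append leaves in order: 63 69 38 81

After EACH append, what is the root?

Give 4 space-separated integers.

After append 63 (leaves=[63]):
  L0: [63]
  root=63
After append 69 (leaves=[63, 69]):
  L0: [63, 69]
  L1: h(63,69)=(63*31+69)%997=28 -> [28]
  root=28
After append 38 (leaves=[63, 69, 38]):
  L0: [63, 69, 38]
  L1: h(63,69)=(63*31+69)%997=28 h(38,38)=(38*31+38)%997=219 -> [28, 219]
  L2: h(28,219)=(28*31+219)%997=90 -> [90]
  root=90
After append 81 (leaves=[63, 69, 38, 81]):
  L0: [63, 69, 38, 81]
  L1: h(63,69)=(63*31+69)%997=28 h(38,81)=(38*31+81)%997=262 -> [28, 262]
  L2: h(28,262)=(28*31+262)%997=133 -> [133]
  root=133

Answer: 63 28 90 133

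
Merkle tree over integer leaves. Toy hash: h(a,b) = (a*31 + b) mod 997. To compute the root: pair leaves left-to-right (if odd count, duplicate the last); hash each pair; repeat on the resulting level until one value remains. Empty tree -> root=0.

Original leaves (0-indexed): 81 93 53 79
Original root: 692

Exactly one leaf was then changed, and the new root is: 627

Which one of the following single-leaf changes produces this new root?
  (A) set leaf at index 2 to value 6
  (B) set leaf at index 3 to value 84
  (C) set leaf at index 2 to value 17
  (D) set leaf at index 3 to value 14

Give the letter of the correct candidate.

Answer: D

Derivation:
Original leaves: [81, 93, 53, 79]
Target new root: 627
Try each candidate change and compute the resulting root:
Candidate A: set leaf[2] = 6 -> leaves = [81, 93, 6, 79]
  L0: [81, 93, 6, 79]
  L1: h(81,93)=(81*31+93)%997=610 h(6,79)=(6*31+79)%997=265 -> [610, 265]
  L2: h(610,265)=(610*31+265)%997=232 -> [232]
  root = 232 != target 627
Candidate B: set leaf[3] = 84 -> leaves = [81, 93, 53, 84]
  L0: [81, 93, 53, 84]
  L1: h(81,93)=(81*31+93)%997=610 h(53,84)=(53*31+84)%997=730 -> [610, 730]
  L2: h(610,730)=(610*31+730)%997=697 -> [697]
  root = 697 != target 627
Candidate C: set leaf[2] = 17 -> leaves = [81, 93, 17, 79]
  L0: [81, 93, 17, 79]
  L1: h(81,93)=(81*31+93)%997=610 h(17,79)=(17*31+79)%997=606 -> [610, 606]
  L2: h(610,606)=(610*31+606)%997=573 -> [573]
  root = 573 != target 627
Candidate D: set leaf[3] = 14 -> leaves = [81, 93, 53, 14]
  L0: [81, 93, 53, 14]
  L1: h(81,93)=(81*31+93)%997=610 h(53,14)=(53*31+14)%997=660 -> [610, 660]
  L2: h(610,660)=(610*31+660)%997=627 -> [627]
  root = 627 == target 627  ** MATCH **
Candidate D produces the target root.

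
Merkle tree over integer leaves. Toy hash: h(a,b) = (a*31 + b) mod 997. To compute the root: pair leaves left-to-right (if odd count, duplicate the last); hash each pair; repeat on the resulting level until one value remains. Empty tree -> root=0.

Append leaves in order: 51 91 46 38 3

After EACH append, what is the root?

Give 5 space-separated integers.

Answer: 51 675 463 455 228

Derivation:
After append 51 (leaves=[51]):
  L0: [51]
  root=51
After append 91 (leaves=[51, 91]):
  L0: [51, 91]
  L1: h(51,91)=(51*31+91)%997=675 -> [675]
  root=675
After append 46 (leaves=[51, 91, 46]):
  L0: [51, 91, 46]
  L1: h(51,91)=(51*31+91)%997=675 h(46,46)=(46*31+46)%997=475 -> [675, 475]
  L2: h(675,475)=(675*31+475)%997=463 -> [463]
  root=463
After append 38 (leaves=[51, 91, 46, 38]):
  L0: [51, 91, 46, 38]
  L1: h(51,91)=(51*31+91)%997=675 h(46,38)=(46*31+38)%997=467 -> [675, 467]
  L2: h(675,467)=(675*31+467)%997=455 -> [455]
  root=455
After append 3 (leaves=[51, 91, 46, 38, 3]):
  L0: [51, 91, 46, 38, 3]
  L1: h(51,91)=(51*31+91)%997=675 h(46,38)=(46*31+38)%997=467 h(3,3)=(3*31+3)%997=96 -> [675, 467, 96]
  L2: h(675,467)=(675*31+467)%997=455 h(96,96)=(96*31+96)%997=81 -> [455, 81]
  L3: h(455,81)=(455*31+81)%997=228 -> [228]
  root=228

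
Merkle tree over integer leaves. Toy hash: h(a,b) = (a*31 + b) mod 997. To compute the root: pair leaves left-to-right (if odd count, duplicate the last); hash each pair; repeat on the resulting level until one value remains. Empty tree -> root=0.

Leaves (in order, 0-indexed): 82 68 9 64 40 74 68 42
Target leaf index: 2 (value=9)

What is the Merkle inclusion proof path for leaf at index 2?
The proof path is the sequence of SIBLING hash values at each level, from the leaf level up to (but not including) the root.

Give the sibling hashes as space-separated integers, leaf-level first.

L0 (leaves): [82, 68, 9, 64, 40, 74, 68, 42], target index=2
L1: h(82,68)=(82*31+68)%997=616 [pair 0] h(9,64)=(9*31+64)%997=343 [pair 1] h(40,74)=(40*31+74)%997=317 [pair 2] h(68,42)=(68*31+42)%997=156 [pair 3] -> [616, 343, 317, 156]
  Sibling for proof at L0: 64
L2: h(616,343)=(616*31+343)%997=496 [pair 0] h(317,156)=(317*31+156)%997=13 [pair 1] -> [496, 13]
  Sibling for proof at L1: 616
L3: h(496,13)=(496*31+13)%997=434 [pair 0] -> [434]
  Sibling for proof at L2: 13
Root: 434
Proof path (sibling hashes from leaf to root): [64, 616, 13]

Answer: 64 616 13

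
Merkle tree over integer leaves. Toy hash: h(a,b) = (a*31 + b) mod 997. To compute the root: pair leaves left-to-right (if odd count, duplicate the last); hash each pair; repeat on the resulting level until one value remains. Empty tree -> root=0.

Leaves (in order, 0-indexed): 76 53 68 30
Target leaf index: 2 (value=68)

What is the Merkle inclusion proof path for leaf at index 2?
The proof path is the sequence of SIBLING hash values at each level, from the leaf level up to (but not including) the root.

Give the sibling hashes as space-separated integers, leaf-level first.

Answer: 30 415

Derivation:
L0 (leaves): [76, 53, 68, 30], target index=2
L1: h(76,53)=(76*31+53)%997=415 [pair 0] h(68,30)=(68*31+30)%997=144 [pair 1] -> [415, 144]
  Sibling for proof at L0: 30
L2: h(415,144)=(415*31+144)%997=48 [pair 0] -> [48]
  Sibling for proof at L1: 415
Root: 48
Proof path (sibling hashes from leaf to root): [30, 415]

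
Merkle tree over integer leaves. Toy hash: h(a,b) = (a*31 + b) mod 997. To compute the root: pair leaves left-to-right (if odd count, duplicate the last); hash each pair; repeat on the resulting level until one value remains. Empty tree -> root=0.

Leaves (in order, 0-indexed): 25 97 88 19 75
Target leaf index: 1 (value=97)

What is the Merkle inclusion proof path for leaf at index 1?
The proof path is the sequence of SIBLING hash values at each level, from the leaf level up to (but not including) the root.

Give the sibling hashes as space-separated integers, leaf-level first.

Answer: 25 753 31

Derivation:
L0 (leaves): [25, 97, 88, 19, 75], target index=1
L1: h(25,97)=(25*31+97)%997=872 [pair 0] h(88,19)=(88*31+19)%997=753 [pair 1] h(75,75)=(75*31+75)%997=406 [pair 2] -> [872, 753, 406]
  Sibling for proof at L0: 25
L2: h(872,753)=(872*31+753)%997=866 [pair 0] h(406,406)=(406*31+406)%997=31 [pair 1] -> [866, 31]
  Sibling for proof at L1: 753
L3: h(866,31)=(866*31+31)%997=955 [pair 0] -> [955]
  Sibling for proof at L2: 31
Root: 955
Proof path (sibling hashes from leaf to root): [25, 753, 31]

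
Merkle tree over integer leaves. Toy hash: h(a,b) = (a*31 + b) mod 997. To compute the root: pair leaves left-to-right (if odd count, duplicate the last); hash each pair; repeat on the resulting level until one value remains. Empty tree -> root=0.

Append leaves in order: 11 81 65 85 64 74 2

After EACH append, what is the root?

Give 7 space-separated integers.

After append 11 (leaves=[11]):
  L0: [11]
  root=11
After append 81 (leaves=[11, 81]):
  L0: [11, 81]
  L1: h(11,81)=(11*31+81)%997=422 -> [422]
  root=422
After append 65 (leaves=[11, 81, 65]):
  L0: [11, 81, 65]
  L1: h(11,81)=(11*31+81)%997=422 h(65,65)=(65*31+65)%997=86 -> [422, 86]
  L2: h(422,86)=(422*31+86)%997=207 -> [207]
  root=207
After append 85 (leaves=[11, 81, 65, 85]):
  L0: [11, 81, 65, 85]
  L1: h(11,81)=(11*31+81)%997=422 h(65,85)=(65*31+85)%997=106 -> [422, 106]
  L2: h(422,106)=(422*31+106)%997=227 -> [227]
  root=227
After append 64 (leaves=[11, 81, 65, 85, 64]):
  L0: [11, 81, 65, 85, 64]
  L1: h(11,81)=(11*31+81)%997=422 h(65,85)=(65*31+85)%997=106 h(64,64)=(64*31+64)%997=54 -> [422, 106, 54]
  L2: h(422,106)=(422*31+106)%997=227 h(54,54)=(54*31+54)%997=731 -> [227, 731]
  L3: h(227,731)=(227*31+731)%997=789 -> [789]
  root=789
After append 74 (leaves=[11, 81, 65, 85, 64, 74]):
  L0: [11, 81, 65, 85, 64, 74]
  L1: h(11,81)=(11*31+81)%997=422 h(65,85)=(65*31+85)%997=106 h(64,74)=(64*31+74)%997=64 -> [422, 106, 64]
  L2: h(422,106)=(422*31+106)%997=227 h(64,64)=(64*31+64)%997=54 -> [227, 54]
  L3: h(227,54)=(227*31+54)%997=112 -> [112]
  root=112
After append 2 (leaves=[11, 81, 65, 85, 64, 74, 2]):
  L0: [11, 81, 65, 85, 64, 74, 2]
  L1: h(11,81)=(11*31+81)%997=422 h(65,85)=(65*31+85)%997=106 h(64,74)=(64*31+74)%997=64 h(2,2)=(2*31+2)%997=64 -> [422, 106, 64, 64]
  L2: h(422,106)=(422*31+106)%997=227 h(64,64)=(64*31+64)%997=54 -> [227, 54]
  L3: h(227,54)=(227*31+54)%997=112 -> [112]
  root=112

Answer: 11 422 207 227 789 112 112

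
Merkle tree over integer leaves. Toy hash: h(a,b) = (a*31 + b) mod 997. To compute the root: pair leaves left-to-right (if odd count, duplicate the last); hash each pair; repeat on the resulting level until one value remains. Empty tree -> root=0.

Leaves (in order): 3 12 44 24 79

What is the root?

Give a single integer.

Answer: 504

Derivation:
L0: [3, 12, 44, 24, 79]
L1: h(3,12)=(3*31+12)%997=105 h(44,24)=(44*31+24)%997=391 h(79,79)=(79*31+79)%997=534 -> [105, 391, 534]
L2: h(105,391)=(105*31+391)%997=655 h(534,534)=(534*31+534)%997=139 -> [655, 139]
L3: h(655,139)=(655*31+139)%997=504 -> [504]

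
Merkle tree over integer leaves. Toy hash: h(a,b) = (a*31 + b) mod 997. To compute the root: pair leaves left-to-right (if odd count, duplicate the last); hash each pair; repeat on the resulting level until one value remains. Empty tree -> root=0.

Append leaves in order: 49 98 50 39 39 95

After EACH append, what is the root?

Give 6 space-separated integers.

Answer: 49 620 880 869 76 871

Derivation:
After append 49 (leaves=[49]):
  L0: [49]
  root=49
After append 98 (leaves=[49, 98]):
  L0: [49, 98]
  L1: h(49,98)=(49*31+98)%997=620 -> [620]
  root=620
After append 50 (leaves=[49, 98, 50]):
  L0: [49, 98, 50]
  L1: h(49,98)=(49*31+98)%997=620 h(50,50)=(50*31+50)%997=603 -> [620, 603]
  L2: h(620,603)=(620*31+603)%997=880 -> [880]
  root=880
After append 39 (leaves=[49, 98, 50, 39]):
  L0: [49, 98, 50, 39]
  L1: h(49,98)=(49*31+98)%997=620 h(50,39)=(50*31+39)%997=592 -> [620, 592]
  L2: h(620,592)=(620*31+592)%997=869 -> [869]
  root=869
After append 39 (leaves=[49, 98, 50, 39, 39]):
  L0: [49, 98, 50, 39, 39]
  L1: h(49,98)=(49*31+98)%997=620 h(50,39)=(50*31+39)%997=592 h(39,39)=(39*31+39)%997=251 -> [620, 592, 251]
  L2: h(620,592)=(620*31+592)%997=869 h(251,251)=(251*31+251)%997=56 -> [869, 56]
  L3: h(869,56)=(869*31+56)%997=76 -> [76]
  root=76
After append 95 (leaves=[49, 98, 50, 39, 39, 95]):
  L0: [49, 98, 50, 39, 39, 95]
  L1: h(49,98)=(49*31+98)%997=620 h(50,39)=(50*31+39)%997=592 h(39,95)=(39*31+95)%997=307 -> [620, 592, 307]
  L2: h(620,592)=(620*31+592)%997=869 h(307,307)=(307*31+307)%997=851 -> [869, 851]
  L3: h(869,851)=(869*31+851)%997=871 -> [871]
  root=871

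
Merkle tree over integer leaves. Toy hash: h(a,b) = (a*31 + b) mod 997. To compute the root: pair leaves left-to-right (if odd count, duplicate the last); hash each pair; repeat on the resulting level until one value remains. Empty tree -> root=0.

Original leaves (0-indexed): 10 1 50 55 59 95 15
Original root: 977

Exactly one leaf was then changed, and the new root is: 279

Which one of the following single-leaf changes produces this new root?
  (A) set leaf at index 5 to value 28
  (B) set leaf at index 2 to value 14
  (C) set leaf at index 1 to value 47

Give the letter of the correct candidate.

Original leaves: [10, 1, 50, 55, 59, 95, 15]
Target new root: 279
Try each candidate change and compute the resulting root:
Candidate A: set leaf[5] = 28 -> leaves = [10, 1, 50, 55, 59, 28, 15]
  L0: [10, 1, 50, 55, 59, 28, 15]
  L1: h(10,1)=(10*31+1)%997=311 h(50,55)=(50*31+55)%997=608 h(59,28)=(59*31+28)%997=860 h(15,15)=(15*31+15)%997=480 -> [311, 608, 860, 480]
  L2: h(311,608)=(311*31+608)%997=279 h(860,480)=(860*31+480)%997=221 -> [279, 221]
  L3: h(279,221)=(279*31+221)%997=894 -> [894]
  root = 894 != target 279
Candidate B: set leaf[2] = 14 -> leaves = [10, 1, 14, 55, 59, 95, 15]
  L0: [10, 1, 14, 55, 59, 95, 15]
  L1: h(10,1)=(10*31+1)%997=311 h(14,55)=(14*31+55)%997=489 h(59,95)=(59*31+95)%997=927 h(15,15)=(15*31+15)%997=480 -> [311, 489, 927, 480]
  L2: h(311,489)=(311*31+489)%997=160 h(927,480)=(927*31+480)%997=304 -> [160, 304]
  L3: h(160,304)=(160*31+304)%997=279 -> [279]
  root = 279 == target 279  ** MATCH **
Candidate C: set leaf[1] = 47 -> leaves = [10, 47, 50, 55, 59, 95, 15]
  L0: [10, 47, 50, 55, 59, 95, 15]
  L1: h(10,47)=(10*31+47)%997=357 h(50,55)=(50*31+55)%997=608 h(59,95)=(59*31+95)%997=927 h(15,15)=(15*31+15)%997=480 -> [357, 608, 927, 480]
  L2: h(357,608)=(357*31+608)%997=708 h(927,480)=(927*31+480)%997=304 -> [708, 304]
  L3: h(708,304)=(708*31+304)%997=318 -> [318]
  root = 318 != target 279
Candidate B produces the target root.

Answer: B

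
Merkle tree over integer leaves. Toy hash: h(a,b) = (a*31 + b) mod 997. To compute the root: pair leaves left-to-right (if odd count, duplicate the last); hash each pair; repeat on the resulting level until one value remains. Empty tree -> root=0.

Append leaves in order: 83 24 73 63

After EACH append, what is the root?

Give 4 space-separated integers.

Answer: 83 603 92 82

Derivation:
After append 83 (leaves=[83]):
  L0: [83]
  root=83
After append 24 (leaves=[83, 24]):
  L0: [83, 24]
  L1: h(83,24)=(83*31+24)%997=603 -> [603]
  root=603
After append 73 (leaves=[83, 24, 73]):
  L0: [83, 24, 73]
  L1: h(83,24)=(83*31+24)%997=603 h(73,73)=(73*31+73)%997=342 -> [603, 342]
  L2: h(603,342)=(603*31+342)%997=92 -> [92]
  root=92
After append 63 (leaves=[83, 24, 73, 63]):
  L0: [83, 24, 73, 63]
  L1: h(83,24)=(83*31+24)%997=603 h(73,63)=(73*31+63)%997=332 -> [603, 332]
  L2: h(603,332)=(603*31+332)%997=82 -> [82]
  root=82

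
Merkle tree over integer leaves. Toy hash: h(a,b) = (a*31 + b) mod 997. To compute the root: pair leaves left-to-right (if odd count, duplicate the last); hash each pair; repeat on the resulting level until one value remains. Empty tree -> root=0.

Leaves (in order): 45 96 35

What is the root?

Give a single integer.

L0: [45, 96, 35]
L1: h(45,96)=(45*31+96)%997=494 h(35,35)=(35*31+35)%997=123 -> [494, 123]
L2: h(494,123)=(494*31+123)%997=482 -> [482]

Answer: 482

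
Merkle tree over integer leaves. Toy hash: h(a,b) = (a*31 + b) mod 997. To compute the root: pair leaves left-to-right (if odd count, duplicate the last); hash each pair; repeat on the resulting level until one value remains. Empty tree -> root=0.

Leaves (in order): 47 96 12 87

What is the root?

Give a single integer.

Answer: 746

Derivation:
L0: [47, 96, 12, 87]
L1: h(47,96)=(47*31+96)%997=556 h(12,87)=(12*31+87)%997=459 -> [556, 459]
L2: h(556,459)=(556*31+459)%997=746 -> [746]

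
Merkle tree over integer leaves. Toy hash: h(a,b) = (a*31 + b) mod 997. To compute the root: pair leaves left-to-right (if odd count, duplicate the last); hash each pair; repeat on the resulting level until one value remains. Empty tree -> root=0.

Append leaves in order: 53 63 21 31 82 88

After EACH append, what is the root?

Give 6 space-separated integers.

Answer: 53 709 717 727 823 18

Derivation:
After append 53 (leaves=[53]):
  L0: [53]
  root=53
After append 63 (leaves=[53, 63]):
  L0: [53, 63]
  L1: h(53,63)=(53*31+63)%997=709 -> [709]
  root=709
After append 21 (leaves=[53, 63, 21]):
  L0: [53, 63, 21]
  L1: h(53,63)=(53*31+63)%997=709 h(21,21)=(21*31+21)%997=672 -> [709, 672]
  L2: h(709,672)=(709*31+672)%997=717 -> [717]
  root=717
After append 31 (leaves=[53, 63, 21, 31]):
  L0: [53, 63, 21, 31]
  L1: h(53,63)=(53*31+63)%997=709 h(21,31)=(21*31+31)%997=682 -> [709, 682]
  L2: h(709,682)=(709*31+682)%997=727 -> [727]
  root=727
After append 82 (leaves=[53, 63, 21, 31, 82]):
  L0: [53, 63, 21, 31, 82]
  L1: h(53,63)=(53*31+63)%997=709 h(21,31)=(21*31+31)%997=682 h(82,82)=(82*31+82)%997=630 -> [709, 682, 630]
  L2: h(709,682)=(709*31+682)%997=727 h(630,630)=(630*31+630)%997=220 -> [727, 220]
  L3: h(727,220)=(727*31+220)%997=823 -> [823]
  root=823
After append 88 (leaves=[53, 63, 21, 31, 82, 88]):
  L0: [53, 63, 21, 31, 82, 88]
  L1: h(53,63)=(53*31+63)%997=709 h(21,31)=(21*31+31)%997=682 h(82,88)=(82*31+88)%997=636 -> [709, 682, 636]
  L2: h(709,682)=(709*31+682)%997=727 h(636,636)=(636*31+636)%997=412 -> [727, 412]
  L3: h(727,412)=(727*31+412)%997=18 -> [18]
  root=18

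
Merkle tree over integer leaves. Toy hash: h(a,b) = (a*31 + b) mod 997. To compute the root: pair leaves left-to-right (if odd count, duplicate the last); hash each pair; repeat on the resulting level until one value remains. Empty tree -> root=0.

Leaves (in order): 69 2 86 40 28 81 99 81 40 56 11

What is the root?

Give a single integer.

L0: [69, 2, 86, 40, 28, 81, 99, 81, 40, 56, 11]
L1: h(69,2)=(69*31+2)%997=147 h(86,40)=(86*31+40)%997=712 h(28,81)=(28*31+81)%997=949 h(99,81)=(99*31+81)%997=159 h(40,56)=(40*31+56)%997=299 h(11,11)=(11*31+11)%997=352 -> [147, 712, 949, 159, 299, 352]
L2: h(147,712)=(147*31+712)%997=284 h(949,159)=(949*31+159)%997=665 h(299,352)=(299*31+352)%997=648 -> [284, 665, 648]
L3: h(284,665)=(284*31+665)%997=496 h(648,648)=(648*31+648)%997=796 -> [496, 796]
L4: h(496,796)=(496*31+796)%997=220 -> [220]

Answer: 220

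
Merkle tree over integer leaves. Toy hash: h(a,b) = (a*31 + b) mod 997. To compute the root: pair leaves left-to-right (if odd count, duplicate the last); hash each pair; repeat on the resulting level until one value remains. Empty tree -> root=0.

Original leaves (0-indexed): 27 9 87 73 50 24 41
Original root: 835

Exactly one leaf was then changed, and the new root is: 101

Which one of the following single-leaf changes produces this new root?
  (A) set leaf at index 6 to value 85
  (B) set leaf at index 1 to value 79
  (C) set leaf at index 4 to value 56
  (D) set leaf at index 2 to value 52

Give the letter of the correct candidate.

Original leaves: [27, 9, 87, 73, 50, 24, 41]
Target new root: 101
Try each candidate change and compute the resulting root:
Candidate A: set leaf[6] = 85 -> leaves = [27, 9, 87, 73, 50, 24, 85]
  L0: [27, 9, 87, 73, 50, 24, 85]
  L1: h(27,9)=(27*31+9)%997=846 h(87,73)=(87*31+73)%997=776 h(50,24)=(50*31+24)%997=577 h(85,85)=(85*31+85)%997=726 -> [846, 776, 577, 726]
  L2: h(846,776)=(846*31+776)%997=83 h(577,726)=(577*31+726)%997=667 -> [83, 667]
  L3: h(83,667)=(83*31+667)%997=249 -> [249]
  root = 249 != target 101
Candidate B: set leaf[1] = 79 -> leaves = [27, 79, 87, 73, 50, 24, 41]
  L0: [27, 79, 87, 73, 50, 24, 41]
  L1: h(27,79)=(27*31+79)%997=916 h(87,73)=(87*31+73)%997=776 h(50,24)=(50*31+24)%997=577 h(41,41)=(41*31+41)%997=315 -> [916, 776, 577, 315]
  L2: h(916,776)=(916*31+776)%997=259 h(577,315)=(577*31+315)%997=256 -> [259, 256]
  L3: h(259,256)=(259*31+256)%997=309 -> [309]
  root = 309 != target 101
Candidate C: set leaf[4] = 56 -> leaves = [27, 9, 87, 73, 56, 24, 41]
  L0: [27, 9, 87, 73, 56, 24, 41]
  L1: h(27,9)=(27*31+9)%997=846 h(87,73)=(87*31+73)%997=776 h(56,24)=(56*31+24)%997=763 h(41,41)=(41*31+41)%997=315 -> [846, 776, 763, 315]
  L2: h(846,776)=(846*31+776)%997=83 h(763,315)=(763*31+315)%997=40 -> [83, 40]
  L3: h(83,40)=(83*31+40)%997=619 -> [619]
  root = 619 != target 101
Candidate D: set leaf[2] = 52 -> leaves = [27, 9, 52, 73, 50, 24, 41]
  L0: [27, 9, 52, 73, 50, 24, 41]
  L1: h(27,9)=(27*31+9)%997=846 h(52,73)=(52*31+73)%997=688 h(50,24)=(50*31+24)%997=577 h(41,41)=(41*31+41)%997=315 -> [846, 688, 577, 315]
  L2: h(846,688)=(846*31+688)%997=992 h(577,315)=(577*31+315)%997=256 -> [992, 256]
  L3: h(992,256)=(992*31+256)%997=101 -> [101]
  root = 101 == target 101  ** MATCH **
Candidate D produces the target root.

Answer: D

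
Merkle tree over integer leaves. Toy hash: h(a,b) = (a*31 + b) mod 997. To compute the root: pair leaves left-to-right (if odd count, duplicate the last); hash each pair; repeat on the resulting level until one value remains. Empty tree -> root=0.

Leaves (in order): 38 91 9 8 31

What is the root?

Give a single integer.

Answer: 939

Derivation:
L0: [38, 91, 9, 8, 31]
L1: h(38,91)=(38*31+91)%997=272 h(9,8)=(9*31+8)%997=287 h(31,31)=(31*31+31)%997=992 -> [272, 287, 992]
L2: h(272,287)=(272*31+287)%997=743 h(992,992)=(992*31+992)%997=837 -> [743, 837]
L3: h(743,837)=(743*31+837)%997=939 -> [939]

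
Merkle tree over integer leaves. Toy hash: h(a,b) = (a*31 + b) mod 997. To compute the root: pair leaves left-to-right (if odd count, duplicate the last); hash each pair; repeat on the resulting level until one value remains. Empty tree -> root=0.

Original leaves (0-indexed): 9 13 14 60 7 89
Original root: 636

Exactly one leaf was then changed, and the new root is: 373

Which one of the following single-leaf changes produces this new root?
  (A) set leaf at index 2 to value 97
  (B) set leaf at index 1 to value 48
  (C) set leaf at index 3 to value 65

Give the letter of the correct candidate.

Original leaves: [9, 13, 14, 60, 7, 89]
Target new root: 373
Try each candidate change and compute the resulting root:
Candidate A: set leaf[2] = 97 -> leaves = [9, 13, 97, 60, 7, 89]
  L0: [9, 13, 97, 60, 7, 89]
  L1: h(9,13)=(9*31+13)%997=292 h(97,60)=(97*31+60)%997=76 h(7,89)=(7*31+89)%997=306 -> [292, 76, 306]
  L2: h(292,76)=(292*31+76)%997=155 h(306,306)=(306*31+306)%997=819 -> [155, 819]
  L3: h(155,819)=(155*31+819)%997=639 -> [639]
  root = 639 != target 373
Candidate B: set leaf[1] = 48 -> leaves = [9, 48, 14, 60, 7, 89]
  L0: [9, 48, 14, 60, 7, 89]
  L1: h(9,48)=(9*31+48)%997=327 h(14,60)=(14*31+60)%997=494 h(7,89)=(7*31+89)%997=306 -> [327, 494, 306]
  L2: h(327,494)=(327*31+494)%997=661 h(306,306)=(306*31+306)%997=819 -> [661, 819]
  L3: h(661,819)=(661*31+819)%997=373 -> [373]
  root = 373 == target 373  ** MATCH **
Candidate C: set leaf[3] = 65 -> leaves = [9, 13, 14, 65, 7, 89]
  L0: [9, 13, 14, 65, 7, 89]
  L1: h(9,13)=(9*31+13)%997=292 h(14,65)=(14*31+65)%997=499 h(7,89)=(7*31+89)%997=306 -> [292, 499, 306]
  L2: h(292,499)=(292*31+499)%997=578 h(306,306)=(306*31+306)%997=819 -> [578, 819]
  L3: h(578,819)=(578*31+819)%997=791 -> [791]
  root = 791 != target 373
Candidate B produces the target root.

Answer: B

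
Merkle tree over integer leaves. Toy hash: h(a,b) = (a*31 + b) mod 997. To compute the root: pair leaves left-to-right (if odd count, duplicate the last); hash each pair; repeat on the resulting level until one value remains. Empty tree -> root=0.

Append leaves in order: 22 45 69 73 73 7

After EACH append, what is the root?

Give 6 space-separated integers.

After append 22 (leaves=[22]):
  L0: [22]
  root=22
After append 45 (leaves=[22, 45]):
  L0: [22, 45]
  L1: h(22,45)=(22*31+45)%997=727 -> [727]
  root=727
After append 69 (leaves=[22, 45, 69]):
  L0: [22, 45, 69]
  L1: h(22,45)=(22*31+45)%997=727 h(69,69)=(69*31+69)%997=214 -> [727, 214]
  L2: h(727,214)=(727*31+214)%997=817 -> [817]
  root=817
After append 73 (leaves=[22, 45, 69, 73]):
  L0: [22, 45, 69, 73]
  L1: h(22,45)=(22*31+45)%997=727 h(69,73)=(69*31+73)%997=218 -> [727, 218]
  L2: h(727,218)=(727*31+218)%997=821 -> [821]
  root=821
After append 73 (leaves=[22, 45, 69, 73, 73]):
  L0: [22, 45, 69, 73, 73]
  L1: h(22,45)=(22*31+45)%997=727 h(69,73)=(69*31+73)%997=218 h(73,73)=(73*31+73)%997=342 -> [727, 218, 342]
  L2: h(727,218)=(727*31+218)%997=821 h(342,342)=(342*31+342)%997=974 -> [821, 974]
  L3: h(821,974)=(821*31+974)%997=503 -> [503]
  root=503
After append 7 (leaves=[22, 45, 69, 73, 73, 7]):
  L0: [22, 45, 69, 73, 73, 7]
  L1: h(22,45)=(22*31+45)%997=727 h(69,73)=(69*31+73)%997=218 h(73,7)=(73*31+7)%997=276 -> [727, 218, 276]
  L2: h(727,218)=(727*31+218)%997=821 h(276,276)=(276*31+276)%997=856 -> [821, 856]
  L3: h(821,856)=(821*31+856)%997=385 -> [385]
  root=385

Answer: 22 727 817 821 503 385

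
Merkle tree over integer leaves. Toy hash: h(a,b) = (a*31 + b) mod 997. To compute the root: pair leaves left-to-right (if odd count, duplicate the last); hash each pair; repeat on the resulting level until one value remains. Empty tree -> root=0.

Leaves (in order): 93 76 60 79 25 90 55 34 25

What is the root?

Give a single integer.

L0: [93, 76, 60, 79, 25, 90, 55, 34, 25]
L1: h(93,76)=(93*31+76)%997=965 h(60,79)=(60*31+79)%997=942 h(25,90)=(25*31+90)%997=865 h(55,34)=(55*31+34)%997=742 h(25,25)=(25*31+25)%997=800 -> [965, 942, 865, 742, 800]
L2: h(965,942)=(965*31+942)%997=947 h(865,742)=(865*31+742)%997=638 h(800,800)=(800*31+800)%997=675 -> [947, 638, 675]
L3: h(947,638)=(947*31+638)%997=85 h(675,675)=(675*31+675)%997=663 -> [85, 663]
L4: h(85,663)=(85*31+663)%997=307 -> [307]

Answer: 307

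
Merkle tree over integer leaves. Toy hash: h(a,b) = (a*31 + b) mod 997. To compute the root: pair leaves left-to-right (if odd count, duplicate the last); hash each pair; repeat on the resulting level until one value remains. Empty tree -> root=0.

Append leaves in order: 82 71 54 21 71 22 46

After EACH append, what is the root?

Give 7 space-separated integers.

After append 82 (leaves=[82]):
  L0: [82]
  root=82
After append 71 (leaves=[82, 71]):
  L0: [82, 71]
  L1: h(82,71)=(82*31+71)%997=619 -> [619]
  root=619
After append 54 (leaves=[82, 71, 54]):
  L0: [82, 71, 54]
  L1: h(82,71)=(82*31+71)%997=619 h(54,54)=(54*31+54)%997=731 -> [619, 731]
  L2: h(619,731)=(619*31+731)%997=977 -> [977]
  root=977
After append 21 (leaves=[82, 71, 54, 21]):
  L0: [82, 71, 54, 21]
  L1: h(82,71)=(82*31+71)%997=619 h(54,21)=(54*31+21)%997=698 -> [619, 698]
  L2: h(619,698)=(619*31+698)%997=944 -> [944]
  root=944
After append 71 (leaves=[82, 71, 54, 21, 71]):
  L0: [82, 71, 54, 21, 71]
  L1: h(82,71)=(82*31+71)%997=619 h(54,21)=(54*31+21)%997=698 h(71,71)=(71*31+71)%997=278 -> [619, 698, 278]
  L2: h(619,698)=(619*31+698)%997=944 h(278,278)=(278*31+278)%997=920 -> [944, 920]
  L3: h(944,920)=(944*31+920)%997=274 -> [274]
  root=274
After append 22 (leaves=[82, 71, 54, 21, 71, 22]):
  L0: [82, 71, 54, 21, 71, 22]
  L1: h(82,71)=(82*31+71)%997=619 h(54,21)=(54*31+21)%997=698 h(71,22)=(71*31+22)%997=229 -> [619, 698, 229]
  L2: h(619,698)=(619*31+698)%997=944 h(229,229)=(229*31+229)%997=349 -> [944, 349]
  L3: h(944,349)=(944*31+349)%997=700 -> [700]
  root=700
After append 46 (leaves=[82, 71, 54, 21, 71, 22, 46]):
  L0: [82, 71, 54, 21, 71, 22, 46]
  L1: h(82,71)=(82*31+71)%997=619 h(54,21)=(54*31+21)%997=698 h(71,22)=(71*31+22)%997=229 h(46,46)=(46*31+46)%997=475 -> [619, 698, 229, 475]
  L2: h(619,698)=(619*31+698)%997=944 h(229,475)=(229*31+475)%997=595 -> [944, 595]
  L3: h(944,595)=(944*31+595)%997=946 -> [946]
  root=946

Answer: 82 619 977 944 274 700 946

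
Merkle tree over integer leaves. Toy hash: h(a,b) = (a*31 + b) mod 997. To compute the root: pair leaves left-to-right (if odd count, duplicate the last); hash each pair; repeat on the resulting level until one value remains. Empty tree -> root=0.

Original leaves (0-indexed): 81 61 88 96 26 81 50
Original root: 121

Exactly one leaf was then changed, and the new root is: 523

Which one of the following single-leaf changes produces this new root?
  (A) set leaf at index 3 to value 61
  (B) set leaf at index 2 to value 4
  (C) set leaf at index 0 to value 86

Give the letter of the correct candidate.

Answer: C

Derivation:
Original leaves: [81, 61, 88, 96, 26, 81, 50]
Target new root: 523
Try each candidate change and compute the resulting root:
Candidate A: set leaf[3] = 61 -> leaves = [81, 61, 88, 61, 26, 81, 50]
  L0: [81, 61, 88, 61, 26, 81, 50]
  L1: h(81,61)=(81*31+61)%997=578 h(88,61)=(88*31+61)%997=795 h(26,81)=(26*31+81)%997=887 h(50,50)=(50*31+50)%997=603 -> [578, 795, 887, 603]
  L2: h(578,795)=(578*31+795)%997=767 h(887,603)=(887*31+603)%997=184 -> [767, 184]
  L3: h(767,184)=(767*31+184)%997=33 -> [33]
  root = 33 != target 523
Candidate B: set leaf[2] = 4 -> leaves = [81, 61, 4, 96, 26, 81, 50]
  L0: [81, 61, 4, 96, 26, 81, 50]
  L1: h(81,61)=(81*31+61)%997=578 h(4,96)=(4*31+96)%997=220 h(26,81)=(26*31+81)%997=887 h(50,50)=(50*31+50)%997=603 -> [578, 220, 887, 603]
  L2: h(578,220)=(578*31+220)%997=192 h(887,603)=(887*31+603)%997=184 -> [192, 184]
  L3: h(192,184)=(192*31+184)%997=154 -> [154]
  root = 154 != target 523
Candidate C: set leaf[0] = 86 -> leaves = [86, 61, 88, 96, 26, 81, 50]
  L0: [86, 61, 88, 96, 26, 81, 50]
  L1: h(86,61)=(86*31+61)%997=733 h(88,96)=(88*31+96)%997=830 h(26,81)=(26*31+81)%997=887 h(50,50)=(50*31+50)%997=603 -> [733, 830, 887, 603]
  L2: h(733,830)=(733*31+830)%997=622 h(887,603)=(887*31+603)%997=184 -> [622, 184]
  L3: h(622,184)=(622*31+184)%997=523 -> [523]
  root = 523 == target 523  ** MATCH **
Candidate C produces the target root.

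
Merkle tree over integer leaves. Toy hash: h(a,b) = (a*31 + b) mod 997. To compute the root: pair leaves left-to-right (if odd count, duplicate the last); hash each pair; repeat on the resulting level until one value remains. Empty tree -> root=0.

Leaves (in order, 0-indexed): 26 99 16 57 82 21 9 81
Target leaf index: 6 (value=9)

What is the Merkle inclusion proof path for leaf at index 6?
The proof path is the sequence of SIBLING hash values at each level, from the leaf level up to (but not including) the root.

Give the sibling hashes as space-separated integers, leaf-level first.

L0 (leaves): [26, 99, 16, 57, 82, 21, 9, 81], target index=6
L1: h(26,99)=(26*31+99)%997=905 [pair 0] h(16,57)=(16*31+57)%997=553 [pair 1] h(82,21)=(82*31+21)%997=569 [pair 2] h(9,81)=(9*31+81)%997=360 [pair 3] -> [905, 553, 569, 360]
  Sibling for proof at L0: 81
L2: h(905,553)=(905*31+553)%997=692 [pair 0] h(569,360)=(569*31+360)%997=53 [pair 1] -> [692, 53]
  Sibling for proof at L1: 569
L3: h(692,53)=(692*31+53)%997=568 [pair 0] -> [568]
  Sibling for proof at L2: 692
Root: 568
Proof path (sibling hashes from leaf to root): [81, 569, 692]

Answer: 81 569 692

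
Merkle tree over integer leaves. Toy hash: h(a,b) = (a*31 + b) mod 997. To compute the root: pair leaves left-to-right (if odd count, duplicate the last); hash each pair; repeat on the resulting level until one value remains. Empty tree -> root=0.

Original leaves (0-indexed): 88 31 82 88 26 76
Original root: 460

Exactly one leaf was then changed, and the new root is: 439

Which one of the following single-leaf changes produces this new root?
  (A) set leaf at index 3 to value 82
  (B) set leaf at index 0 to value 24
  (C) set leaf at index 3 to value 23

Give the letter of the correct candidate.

Original leaves: [88, 31, 82, 88, 26, 76]
Target new root: 439
Try each candidate change and compute the resulting root:
Candidate A: set leaf[3] = 82 -> leaves = [88, 31, 82, 82, 26, 76]
  L0: [88, 31, 82, 82, 26, 76]
  L1: h(88,31)=(88*31+31)%997=765 h(82,82)=(82*31+82)%997=630 h(26,76)=(26*31+76)%997=882 -> [765, 630, 882]
  L2: h(765,630)=(765*31+630)%997=417 h(882,882)=(882*31+882)%997=308 -> [417, 308]
  L3: h(417,308)=(417*31+308)%997=274 -> [274]
  root = 274 != target 439
Candidate B: set leaf[0] = 24 -> leaves = [24, 31, 82, 88, 26, 76]
  L0: [24, 31, 82, 88, 26, 76]
  L1: h(24,31)=(24*31+31)%997=775 h(82,88)=(82*31+88)%997=636 h(26,76)=(26*31+76)%997=882 -> [775, 636, 882]
  L2: h(775,636)=(775*31+636)%997=733 h(882,882)=(882*31+882)%997=308 -> [733, 308]
  L3: h(733,308)=(733*31+308)%997=100 -> [100]
  root = 100 != target 439
Candidate C: set leaf[3] = 23 -> leaves = [88, 31, 82, 23, 26, 76]
  L0: [88, 31, 82, 23, 26, 76]
  L1: h(88,31)=(88*31+31)%997=765 h(82,23)=(82*31+23)%997=571 h(26,76)=(26*31+76)%997=882 -> [765, 571, 882]
  L2: h(765,571)=(765*31+571)%997=358 h(882,882)=(882*31+882)%997=308 -> [358, 308]
  L3: h(358,308)=(358*31+308)%997=439 -> [439]
  root = 439 == target 439  ** MATCH **
Candidate C produces the target root.

Answer: C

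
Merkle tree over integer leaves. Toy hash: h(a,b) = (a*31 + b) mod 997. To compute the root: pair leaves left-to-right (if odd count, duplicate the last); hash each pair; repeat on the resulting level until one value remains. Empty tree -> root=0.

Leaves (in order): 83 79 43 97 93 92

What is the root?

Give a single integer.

Answer: 190

Derivation:
L0: [83, 79, 43, 97, 93, 92]
L1: h(83,79)=(83*31+79)%997=658 h(43,97)=(43*31+97)%997=433 h(93,92)=(93*31+92)%997=981 -> [658, 433, 981]
L2: h(658,433)=(658*31+433)%997=891 h(981,981)=(981*31+981)%997=485 -> [891, 485]
L3: h(891,485)=(891*31+485)%997=190 -> [190]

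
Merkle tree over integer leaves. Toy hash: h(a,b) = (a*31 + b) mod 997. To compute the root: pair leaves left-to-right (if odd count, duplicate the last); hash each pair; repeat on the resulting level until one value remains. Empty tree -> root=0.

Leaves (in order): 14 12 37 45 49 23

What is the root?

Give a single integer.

Answer: 450

Derivation:
L0: [14, 12, 37, 45, 49, 23]
L1: h(14,12)=(14*31+12)%997=446 h(37,45)=(37*31+45)%997=195 h(49,23)=(49*31+23)%997=545 -> [446, 195, 545]
L2: h(446,195)=(446*31+195)%997=63 h(545,545)=(545*31+545)%997=491 -> [63, 491]
L3: h(63,491)=(63*31+491)%997=450 -> [450]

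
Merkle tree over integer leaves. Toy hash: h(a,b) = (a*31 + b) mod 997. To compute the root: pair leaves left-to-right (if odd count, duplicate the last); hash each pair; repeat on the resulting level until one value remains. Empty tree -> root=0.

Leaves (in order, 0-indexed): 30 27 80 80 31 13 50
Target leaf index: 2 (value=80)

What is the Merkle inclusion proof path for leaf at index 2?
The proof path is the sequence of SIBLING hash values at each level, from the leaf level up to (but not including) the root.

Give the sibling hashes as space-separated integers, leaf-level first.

Answer: 80 957 887

Derivation:
L0 (leaves): [30, 27, 80, 80, 31, 13, 50], target index=2
L1: h(30,27)=(30*31+27)%997=957 [pair 0] h(80,80)=(80*31+80)%997=566 [pair 1] h(31,13)=(31*31+13)%997=974 [pair 2] h(50,50)=(50*31+50)%997=603 [pair 3] -> [957, 566, 974, 603]
  Sibling for proof at L0: 80
L2: h(957,566)=(957*31+566)%997=323 [pair 0] h(974,603)=(974*31+603)%997=887 [pair 1] -> [323, 887]
  Sibling for proof at L1: 957
L3: h(323,887)=(323*31+887)%997=930 [pair 0] -> [930]
  Sibling for proof at L2: 887
Root: 930
Proof path (sibling hashes from leaf to root): [80, 957, 887]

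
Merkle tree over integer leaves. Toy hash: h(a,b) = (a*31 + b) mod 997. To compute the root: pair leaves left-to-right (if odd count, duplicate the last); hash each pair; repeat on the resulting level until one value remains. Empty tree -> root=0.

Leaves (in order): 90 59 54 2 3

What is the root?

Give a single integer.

L0: [90, 59, 54, 2, 3]
L1: h(90,59)=(90*31+59)%997=855 h(54,2)=(54*31+2)%997=679 h(3,3)=(3*31+3)%997=96 -> [855, 679, 96]
L2: h(855,679)=(855*31+679)%997=265 h(96,96)=(96*31+96)%997=81 -> [265, 81]
L3: h(265,81)=(265*31+81)%997=320 -> [320]

Answer: 320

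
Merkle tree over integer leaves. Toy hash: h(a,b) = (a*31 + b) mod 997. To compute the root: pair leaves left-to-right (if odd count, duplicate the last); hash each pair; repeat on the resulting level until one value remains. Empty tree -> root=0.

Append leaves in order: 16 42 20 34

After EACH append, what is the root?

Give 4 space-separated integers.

After append 16 (leaves=[16]):
  L0: [16]
  root=16
After append 42 (leaves=[16, 42]):
  L0: [16, 42]
  L1: h(16,42)=(16*31+42)%997=538 -> [538]
  root=538
After append 20 (leaves=[16, 42, 20]):
  L0: [16, 42, 20]
  L1: h(16,42)=(16*31+42)%997=538 h(20,20)=(20*31+20)%997=640 -> [538, 640]
  L2: h(538,640)=(538*31+640)%997=369 -> [369]
  root=369
After append 34 (leaves=[16, 42, 20, 34]):
  L0: [16, 42, 20, 34]
  L1: h(16,42)=(16*31+42)%997=538 h(20,34)=(20*31+34)%997=654 -> [538, 654]
  L2: h(538,654)=(538*31+654)%997=383 -> [383]
  root=383

Answer: 16 538 369 383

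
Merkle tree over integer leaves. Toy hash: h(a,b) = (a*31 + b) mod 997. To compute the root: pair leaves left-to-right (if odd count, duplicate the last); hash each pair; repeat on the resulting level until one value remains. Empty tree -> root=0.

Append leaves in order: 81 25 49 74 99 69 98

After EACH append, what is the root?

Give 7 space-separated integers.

Answer: 81 542 424 449 640 677 675

Derivation:
After append 81 (leaves=[81]):
  L0: [81]
  root=81
After append 25 (leaves=[81, 25]):
  L0: [81, 25]
  L1: h(81,25)=(81*31+25)%997=542 -> [542]
  root=542
After append 49 (leaves=[81, 25, 49]):
  L0: [81, 25, 49]
  L1: h(81,25)=(81*31+25)%997=542 h(49,49)=(49*31+49)%997=571 -> [542, 571]
  L2: h(542,571)=(542*31+571)%997=424 -> [424]
  root=424
After append 74 (leaves=[81, 25, 49, 74]):
  L0: [81, 25, 49, 74]
  L1: h(81,25)=(81*31+25)%997=542 h(49,74)=(49*31+74)%997=596 -> [542, 596]
  L2: h(542,596)=(542*31+596)%997=449 -> [449]
  root=449
After append 99 (leaves=[81, 25, 49, 74, 99]):
  L0: [81, 25, 49, 74, 99]
  L1: h(81,25)=(81*31+25)%997=542 h(49,74)=(49*31+74)%997=596 h(99,99)=(99*31+99)%997=177 -> [542, 596, 177]
  L2: h(542,596)=(542*31+596)%997=449 h(177,177)=(177*31+177)%997=679 -> [449, 679]
  L3: h(449,679)=(449*31+679)%997=640 -> [640]
  root=640
After append 69 (leaves=[81, 25, 49, 74, 99, 69]):
  L0: [81, 25, 49, 74, 99, 69]
  L1: h(81,25)=(81*31+25)%997=542 h(49,74)=(49*31+74)%997=596 h(99,69)=(99*31+69)%997=147 -> [542, 596, 147]
  L2: h(542,596)=(542*31+596)%997=449 h(147,147)=(147*31+147)%997=716 -> [449, 716]
  L3: h(449,716)=(449*31+716)%997=677 -> [677]
  root=677
After append 98 (leaves=[81, 25, 49, 74, 99, 69, 98]):
  L0: [81, 25, 49, 74, 99, 69, 98]
  L1: h(81,25)=(81*31+25)%997=542 h(49,74)=(49*31+74)%997=596 h(99,69)=(99*31+69)%997=147 h(98,98)=(98*31+98)%997=145 -> [542, 596, 147, 145]
  L2: h(542,596)=(542*31+596)%997=449 h(147,145)=(147*31+145)%997=714 -> [449, 714]
  L3: h(449,714)=(449*31+714)%997=675 -> [675]
  root=675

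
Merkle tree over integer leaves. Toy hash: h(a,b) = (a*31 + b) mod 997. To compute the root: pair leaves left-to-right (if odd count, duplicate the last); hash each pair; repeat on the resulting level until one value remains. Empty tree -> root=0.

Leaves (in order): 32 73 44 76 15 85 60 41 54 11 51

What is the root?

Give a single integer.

L0: [32, 73, 44, 76, 15, 85, 60, 41, 54, 11, 51]
L1: h(32,73)=(32*31+73)%997=68 h(44,76)=(44*31+76)%997=443 h(15,85)=(15*31+85)%997=550 h(60,41)=(60*31+41)%997=904 h(54,11)=(54*31+11)%997=688 h(51,51)=(51*31+51)%997=635 -> [68, 443, 550, 904, 688, 635]
L2: h(68,443)=(68*31+443)%997=557 h(550,904)=(550*31+904)%997=8 h(688,635)=(688*31+635)%997=29 -> [557, 8, 29]
L3: h(557,8)=(557*31+8)%997=326 h(29,29)=(29*31+29)%997=928 -> [326, 928]
L4: h(326,928)=(326*31+928)%997=67 -> [67]

Answer: 67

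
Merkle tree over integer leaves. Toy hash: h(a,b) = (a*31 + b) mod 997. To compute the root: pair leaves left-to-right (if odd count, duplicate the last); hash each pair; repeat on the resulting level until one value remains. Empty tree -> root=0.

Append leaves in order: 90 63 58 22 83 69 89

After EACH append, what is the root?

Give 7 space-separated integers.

After append 90 (leaves=[90]):
  L0: [90]
  root=90
After append 63 (leaves=[90, 63]):
  L0: [90, 63]
  L1: h(90,63)=(90*31+63)%997=859 -> [859]
  root=859
After append 58 (leaves=[90, 63, 58]):
  L0: [90, 63, 58]
  L1: h(90,63)=(90*31+63)%997=859 h(58,58)=(58*31+58)%997=859 -> [859, 859]
  L2: h(859,859)=(859*31+859)%997=569 -> [569]
  root=569
After append 22 (leaves=[90, 63, 58, 22]):
  L0: [90, 63, 58, 22]
  L1: h(90,63)=(90*31+63)%997=859 h(58,22)=(58*31+22)%997=823 -> [859, 823]
  L2: h(859,823)=(859*31+823)%997=533 -> [533]
  root=533
After append 83 (leaves=[90, 63, 58, 22, 83]):
  L0: [90, 63, 58, 22, 83]
  L1: h(90,63)=(90*31+63)%997=859 h(58,22)=(58*31+22)%997=823 h(83,83)=(83*31+83)%997=662 -> [859, 823, 662]
  L2: h(859,823)=(859*31+823)%997=533 h(662,662)=(662*31+662)%997=247 -> [533, 247]
  L3: h(533,247)=(533*31+247)%997=818 -> [818]
  root=818
After append 69 (leaves=[90, 63, 58, 22, 83, 69]):
  L0: [90, 63, 58, 22, 83, 69]
  L1: h(90,63)=(90*31+63)%997=859 h(58,22)=(58*31+22)%997=823 h(83,69)=(83*31+69)%997=648 -> [859, 823, 648]
  L2: h(859,823)=(859*31+823)%997=533 h(648,648)=(648*31+648)%997=796 -> [533, 796]
  L3: h(533,796)=(533*31+796)%997=370 -> [370]
  root=370
After append 89 (leaves=[90, 63, 58, 22, 83, 69, 89]):
  L0: [90, 63, 58, 22, 83, 69, 89]
  L1: h(90,63)=(90*31+63)%997=859 h(58,22)=(58*31+22)%997=823 h(83,69)=(83*31+69)%997=648 h(89,89)=(89*31+89)%997=854 -> [859, 823, 648, 854]
  L2: h(859,823)=(859*31+823)%997=533 h(648,854)=(648*31+854)%997=5 -> [533, 5]
  L3: h(533,5)=(533*31+5)%997=576 -> [576]
  root=576

Answer: 90 859 569 533 818 370 576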